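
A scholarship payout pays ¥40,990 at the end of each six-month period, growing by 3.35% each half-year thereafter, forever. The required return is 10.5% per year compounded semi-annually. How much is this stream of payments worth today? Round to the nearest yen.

¥2,157,368

Periodic rate r = 0.105/2 per half-year.
Growing perpetuity (Gordon): PV = PMT₁ / (r − g) = 40,990 / (r − 0.0335) = ¥2,157,368.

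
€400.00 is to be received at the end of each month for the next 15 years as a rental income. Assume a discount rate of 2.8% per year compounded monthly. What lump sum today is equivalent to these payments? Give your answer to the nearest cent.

This is an ordinary annuity: 180 payments of €400.00 at the end of each month.
Periodic rate r = 0.028/12 per month; n is counted in months.
PV = PMT × [(1 − (1+r)^−n)/r] = 400 × [1 − (1+r)^−180] / r = €58,736.85

€58,736.85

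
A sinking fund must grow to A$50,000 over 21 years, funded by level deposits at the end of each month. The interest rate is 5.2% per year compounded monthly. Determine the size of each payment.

A$109.80

Level ordinary annuity; solve FV = PMT × [((1+r)^n − 1)/r] for PMT.
Periodic rate r = 0.052/12 per month; n is counted in months.
With n = 252: PMT = 50,000 / ([((1+r)^n − 1)/r]) = A$109.80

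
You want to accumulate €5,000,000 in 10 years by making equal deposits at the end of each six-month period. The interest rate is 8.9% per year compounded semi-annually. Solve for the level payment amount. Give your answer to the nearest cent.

€160,217.17

Level ordinary annuity; solve FV = PMT × [((1+r)^n − 1)/r] for PMT.
Periodic rate r = 0.089/2 per half-year; n is counted in half-years.
With n = 20: PMT = 5,000,000 / ([((1+r)^n − 1)/r]) = €160,217.17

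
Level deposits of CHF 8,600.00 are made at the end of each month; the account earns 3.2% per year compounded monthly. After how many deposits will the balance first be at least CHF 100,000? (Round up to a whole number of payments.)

12 payments

Periodic rate r = 0.032/12 per month; n is counted in months.
Ordinary annuity FV: 100,000 = 8,600 × [((1+r)^n − 1)/r].
(1+r)^n = 1 + 100,000 × r / 8,600, so n = ln(1 + 100,000·r/8,600) / ln(1+r) = 11.47.
Round up to a whole number of payments: n = 12.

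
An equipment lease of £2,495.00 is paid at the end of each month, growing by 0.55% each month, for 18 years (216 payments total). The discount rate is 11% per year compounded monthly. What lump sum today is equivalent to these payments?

Periodic rate r = 0.11/12 per month; n is counted in months.
Growing ordinary annuity: PV = PMT₁ × [1 − ((1+g)/(1+r))^n] / (r − g) = 2,495 × [1 − ((1+0.0055)/(1+r))^216] / (r − 0.0055) = £370,468.94.

£370,468.94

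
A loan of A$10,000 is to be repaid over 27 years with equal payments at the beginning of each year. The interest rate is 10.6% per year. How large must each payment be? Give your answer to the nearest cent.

A$1,025.98

Level annuity due; solve PV = PMT × [(1 − (1+r)^−n)/r] × (1+r) for PMT.
Periodic rate r = 0.106 per year.
With n = 27: PMT = 10,000 / ([(1 − (1+r)^−n)/r] × (1+r)) = A$1,025.98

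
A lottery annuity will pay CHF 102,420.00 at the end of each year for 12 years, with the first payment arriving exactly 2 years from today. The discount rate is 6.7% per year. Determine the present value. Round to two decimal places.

CHF 774,748.83

Ordinary annuity of 12 payments, first payment at period 2.
Periodic rate r = 0.067 per year.
The ordinary-annuity PV formula values the stream one period before the first payment (period 1); discount that back 1 periods:
PV₀ = 102,420 × [1 − (1+r)^−12] / r × (1+r)^−1 = CHF 774,748.83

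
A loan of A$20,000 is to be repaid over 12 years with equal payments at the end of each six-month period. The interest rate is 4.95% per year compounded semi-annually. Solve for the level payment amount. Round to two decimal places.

A$1,115.17

Level ordinary annuity; solve PV = PMT × [(1 − (1+r)^−n)/r] for PMT.
Periodic rate r = 0.0495/2 per half-year; n is counted in half-years.
With n = 24: PMT = 20,000 / ([(1 − (1+r)^−n)/r]) = A$1,115.17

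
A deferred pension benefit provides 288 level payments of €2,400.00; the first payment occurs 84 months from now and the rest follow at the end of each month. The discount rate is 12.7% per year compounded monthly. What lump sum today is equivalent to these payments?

€90,082.10

Ordinary annuity of 288 payments, first payment at period 84.
Periodic rate r = 0.127/12 per month; n is counted in months.
The ordinary-annuity PV formula values the stream one period before the first payment (period 83); discount that back 83 periods:
PV₀ = 2,400 × [1 − (1+r)^−288] / r × (1+r)^−83 = €90,082.10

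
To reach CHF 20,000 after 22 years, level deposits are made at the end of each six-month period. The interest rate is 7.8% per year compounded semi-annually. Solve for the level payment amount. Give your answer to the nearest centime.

CHF 177.93

Level ordinary annuity; solve FV = PMT × [((1+r)^n − 1)/r] for PMT.
Periodic rate r = 0.078/2 per half-year; n is counted in half-years.
With n = 44: PMT = 20,000 / ([((1+r)^n − 1)/r]) = CHF 177.93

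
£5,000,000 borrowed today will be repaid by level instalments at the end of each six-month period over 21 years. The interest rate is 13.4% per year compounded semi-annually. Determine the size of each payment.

Level ordinary annuity; solve PV = PMT × [(1 − (1+r)^−n)/r] for PMT.
Periodic rate r = 0.134/2 per half-year; n is counted in half-years.
With n = 42: PMT = 5,000,000 / ([(1 − (1+r)^−n)/r]) = £358,529.88

£358,529.88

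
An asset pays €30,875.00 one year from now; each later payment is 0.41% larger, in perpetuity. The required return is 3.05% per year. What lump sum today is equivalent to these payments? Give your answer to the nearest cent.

€1,169,507.58

Periodic rate r = 0.0305 per year.
Growing perpetuity (Gordon): PV = PMT₁ / (r − g) = 30,875 / (r − 0.0041) = €1,169,507.58.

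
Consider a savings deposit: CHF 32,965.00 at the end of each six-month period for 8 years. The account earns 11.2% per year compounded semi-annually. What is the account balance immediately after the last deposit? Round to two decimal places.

This is an ordinary annuity: 16 deposits of CHF 32,965.00 at the end of each six-month period.
Periodic rate r = 0.112/2 per half-year; n is counted in half-years.
FV = PMT × [((1+r)^n − 1)/r] = 32,965 × [(1+r)^16 − 1] / r = CHF 818,966.79

CHF 818,966.79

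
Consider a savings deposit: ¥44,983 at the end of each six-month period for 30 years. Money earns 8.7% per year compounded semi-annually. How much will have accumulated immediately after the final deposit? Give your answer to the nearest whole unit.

This is an ordinary annuity: 60 deposits of ¥44,983 at the end of each six-month period.
Periodic rate r = 0.087/2 per half-year; n is counted in half-years.
FV = PMT × [((1+r)^n − 1)/r] = 44,983 × [(1+r)^60 − 1] / r = ¥12,273,711

¥12,273,711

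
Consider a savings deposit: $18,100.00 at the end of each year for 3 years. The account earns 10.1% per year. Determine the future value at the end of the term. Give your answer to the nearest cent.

This is an ordinary annuity: 3 deposits of $18,100.00 at the end of each year.
Periodic rate r = 0.101 per year.
FV = PMT × [((1+r)^n − 1)/r] = 18,100 × [(1+r)^3 − 1] / r = $59,968.94

$59,968.94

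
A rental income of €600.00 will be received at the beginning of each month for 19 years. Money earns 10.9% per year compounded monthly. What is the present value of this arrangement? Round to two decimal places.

This is an annuity due: 228 payments of €600.00 at the beginning of each month.
Periodic rate r = 0.109/12 per month; n is counted in months.
PV = PMT × [(1 − (1+r)^−n)/r] × (1+r) = 600 × [1 − (1+r)^−228] / r × (1+r) = €58,173.61

€58,173.61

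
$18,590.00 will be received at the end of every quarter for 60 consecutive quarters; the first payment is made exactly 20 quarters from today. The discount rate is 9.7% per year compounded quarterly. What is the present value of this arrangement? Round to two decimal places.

$370,766.82

Ordinary annuity of 60 payments, first payment at period 20.
Periodic rate r = 0.097/4 per quarter; n is counted in quarters.
The ordinary-annuity PV formula values the stream one period before the first payment (period 19); discount that back 19 periods:
PV₀ = 18,590 × [1 − (1+r)^−60] / r × (1+r)^−19 = $370,766.82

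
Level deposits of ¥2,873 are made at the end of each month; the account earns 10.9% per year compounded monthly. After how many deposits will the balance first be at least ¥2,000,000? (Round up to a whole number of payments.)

221 payments

Periodic rate r = 0.109/12 per month; n is counted in months.
Ordinary annuity FV: 2,000,000 = 2,873 × [((1+r)^n − 1)/r].
(1+r)^n = 1 + 2,000,000 × r / 2,873, so n = ln(1 + 2,000,000·r/2,873) / ln(1+r) = 220.19.
Round up to a whole number of payments: n = 221.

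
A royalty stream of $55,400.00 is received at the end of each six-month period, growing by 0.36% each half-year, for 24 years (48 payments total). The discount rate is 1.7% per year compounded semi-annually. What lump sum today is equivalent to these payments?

Periodic rate r = 0.017/2 per half-year; n is counted in half-years.
Growing ordinary annuity: PV = PMT₁ × [1 − ((1+g)/(1+r))^n] / (r − g) = 55,400 × [1 − ((1+0.0036)/(1+r))^48] / (r − 0.0036) = $2,356,974.47.

$2,356,974.47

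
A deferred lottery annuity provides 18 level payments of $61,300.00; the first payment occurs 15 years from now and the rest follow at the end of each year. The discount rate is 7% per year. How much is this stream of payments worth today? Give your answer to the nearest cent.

$239,136.65

Ordinary annuity of 18 payments, first payment at period 15.
Periodic rate r = 0.07 per year.
The ordinary-annuity PV formula values the stream one period before the first payment (period 14); discount that back 14 periods:
PV₀ = 61,300 × [1 − (1+r)^−18] / r × (1+r)^−14 = $239,136.65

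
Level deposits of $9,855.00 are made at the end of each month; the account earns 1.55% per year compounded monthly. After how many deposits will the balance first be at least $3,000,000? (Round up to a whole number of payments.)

Periodic rate r = 0.0155/12 per month; n is counted in months.
Ordinary annuity FV: 3,000,000 = 9,855 × [((1+r)^n − 1)/r].
(1+r)^n = 1 + 3,000,000 × r / 9,855, so n = ln(1 + 3,000,000·r/9,855) / ln(1+r) = 256.89.
Round up to a whole number of payments: n = 257.

257 payments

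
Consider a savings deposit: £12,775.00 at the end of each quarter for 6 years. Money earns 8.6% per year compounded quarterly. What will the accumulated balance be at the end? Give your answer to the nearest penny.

£395,832.55

This is an ordinary annuity: 24 deposits of £12,775.00 at the end of each quarter.
Periodic rate r = 0.086/4 per quarter; n is counted in quarters.
FV = PMT × [((1+r)^n − 1)/r] = 12,775 × [(1+r)^24 − 1] / r = £395,832.55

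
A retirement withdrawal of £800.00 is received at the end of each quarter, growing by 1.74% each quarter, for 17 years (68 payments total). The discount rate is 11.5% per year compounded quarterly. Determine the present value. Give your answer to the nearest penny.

£37,336.20

Periodic rate r = 0.115/4 per quarter; n is counted in quarters.
Growing ordinary annuity: PV = PMT₁ × [1 − ((1+g)/(1+r))^n] / (r − g) = 800 × [1 − ((1+0.0174)/(1+r))^68] / (r − 0.0174) = £37,336.20.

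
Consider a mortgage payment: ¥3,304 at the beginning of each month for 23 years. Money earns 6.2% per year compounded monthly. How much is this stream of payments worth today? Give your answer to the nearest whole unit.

¥487,778

This is an annuity due: 276 payments of ¥3,304 at the beginning of each month.
Periodic rate r = 0.062/12 per month; n is counted in months.
PV = PMT × [(1 − (1+r)^−n)/r] × (1+r) = 3,304 × [1 − (1+r)^−276] / r × (1+r) = ¥487,778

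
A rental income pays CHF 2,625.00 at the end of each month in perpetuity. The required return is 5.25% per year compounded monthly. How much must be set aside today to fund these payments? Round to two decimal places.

CHF 600,000.00

Periodic rate r = 0.0525/12 per month.
Level perpetuity: PV = PMT / r = 2,625 / (0.0525/12) = CHF 600,000.00.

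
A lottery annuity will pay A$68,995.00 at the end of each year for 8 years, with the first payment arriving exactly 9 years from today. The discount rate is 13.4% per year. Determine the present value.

Ordinary annuity of 8 payments, first payment at period 9.
Periodic rate r = 0.134 per year.
The ordinary-annuity PV formula values the stream one period before the first payment (period 8); discount that back 8 periods:
PV₀ = 68,995 × [1 − (1+r)^−8] / r × (1+r)^−8 = A$119,431.82

A$119,431.82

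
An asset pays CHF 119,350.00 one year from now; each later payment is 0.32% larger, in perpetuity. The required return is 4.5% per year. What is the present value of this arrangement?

CHF 2,855,263.16

Periodic rate r = 0.045 per year.
Growing perpetuity (Gordon): PV = PMT₁ / (r − g) = 119,350 / (r − 0.0032) = CHF 2,855,263.16.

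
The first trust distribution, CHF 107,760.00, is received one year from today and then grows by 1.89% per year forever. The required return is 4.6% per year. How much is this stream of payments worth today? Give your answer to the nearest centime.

CHF 3,976,383.76

Periodic rate r = 0.046 per year.
Growing perpetuity (Gordon): PV = PMT₁ / (r − g) = 107,760 / (r − 0.0189) = CHF 3,976,383.76.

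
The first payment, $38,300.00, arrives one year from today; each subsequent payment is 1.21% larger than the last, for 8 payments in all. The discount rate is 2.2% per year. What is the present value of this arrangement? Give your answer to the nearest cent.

$289,834.27

Periodic rate r = 0.022 per year.
Growing ordinary annuity: PV = PMT₁ × [1 − ((1+g)/(1+r))^n] / (r − g) = 38,300 × [1 − ((1+0.0121)/(1+r))^8] / (r − 0.0121) = $289,834.27.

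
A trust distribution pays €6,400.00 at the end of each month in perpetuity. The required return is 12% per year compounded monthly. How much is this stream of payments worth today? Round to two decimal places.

€640,000.00

Periodic rate r = 0.12/12 per month.
Level perpetuity: PV = PMT / r = 6,400 / (0.12/12) = €640,000.00.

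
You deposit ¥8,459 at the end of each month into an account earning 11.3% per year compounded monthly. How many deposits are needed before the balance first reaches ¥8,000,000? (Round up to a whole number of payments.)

245 payments

Periodic rate r = 0.113/12 per month; n is counted in months.
Ordinary annuity FV: 8,000,000 = 8,459 × [((1+r)^n − 1)/r].
(1+r)^n = 1 + 8,000,000 × r / 8,459, so n = ln(1 + 8,000,000·r/8,459) / ln(1+r) = 244.66.
Round up to a whole number of payments: n = 245.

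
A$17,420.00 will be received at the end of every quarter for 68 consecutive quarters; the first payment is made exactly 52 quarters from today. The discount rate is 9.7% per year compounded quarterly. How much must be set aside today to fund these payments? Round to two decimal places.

Ordinary annuity of 68 payments, first payment at period 52.
Periodic rate r = 0.097/4 per quarter; n is counted in quarters.
The ordinary-annuity PV formula values the stream one period before the first payment (period 51); discount that back 51 periods:
PV₀ = 17,420 × [1 − (1+r)^−68] / r × (1+r)^−51 = A$170,158.74

A$170,158.74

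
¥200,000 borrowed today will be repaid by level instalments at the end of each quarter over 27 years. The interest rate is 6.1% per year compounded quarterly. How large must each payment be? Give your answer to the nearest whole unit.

¥3,789

Level ordinary annuity; solve PV = PMT × [(1 − (1+r)^−n)/r] for PMT.
Periodic rate r = 0.061/4 per quarter; n is counted in quarters.
With n = 108: PMT = 200,000 / ([(1 − (1+r)^−n)/r]) = ¥3,789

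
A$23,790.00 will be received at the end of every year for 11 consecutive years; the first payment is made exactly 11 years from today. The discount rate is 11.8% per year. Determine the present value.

A$46,709.03

Ordinary annuity of 11 payments, first payment at period 11.
Periodic rate r = 0.118 per year.
The ordinary-annuity PV formula values the stream one period before the first payment (period 10); discount that back 10 periods:
PV₀ = 23,790 × [1 − (1+r)^−11] / r × (1+r)^−10 = A$46,709.03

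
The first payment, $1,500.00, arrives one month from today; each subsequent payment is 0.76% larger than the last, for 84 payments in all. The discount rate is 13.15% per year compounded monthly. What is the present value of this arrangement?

Periodic rate r = 0.1315/12 per month; n is counted in months.
Growing ordinary annuity: PV = PMT₁ × [1 − ((1+g)/(1+r))^n] / (r − g) = 1,500 × [1 − ((1+0.0076)/(1+r))^84] / (r − 0.0076) = $108,912.65.

$108,912.65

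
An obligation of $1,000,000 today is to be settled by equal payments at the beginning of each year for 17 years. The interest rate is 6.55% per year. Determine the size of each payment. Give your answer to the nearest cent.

Level annuity due; solve PV = PMT × [(1 − (1+r)^−n)/r] × (1+r) for PMT.
Periodic rate r = 0.0655 per year.
With n = 17: PMT = 1,000,000 / ([(1 − (1+r)^−n)/r] × (1+r)) = $93,154.06

$93,154.06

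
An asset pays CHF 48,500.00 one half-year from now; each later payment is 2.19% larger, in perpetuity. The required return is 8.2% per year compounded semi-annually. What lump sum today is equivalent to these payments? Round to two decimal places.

Periodic rate r = 0.082/2 per half-year.
Growing perpetuity (Gordon): PV = PMT₁ / (r − g) = 48,500 / (r − 0.0219) = CHF 2,539,267.02.

CHF 2,539,267.02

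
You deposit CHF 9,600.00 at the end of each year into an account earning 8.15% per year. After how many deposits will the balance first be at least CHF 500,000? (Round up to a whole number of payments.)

Periodic rate r = 0.0815 per year.
Ordinary annuity FV: 500,000 = 9,600 × [((1+r)^n − 1)/r].
(1+r)^n = 1 + 500,000 × r / 9,600, so n = ln(1 + 500,000·r/9,600) / ln(1+r) = 21.15.
Round up to a whole number of payments: n = 22.

22 payments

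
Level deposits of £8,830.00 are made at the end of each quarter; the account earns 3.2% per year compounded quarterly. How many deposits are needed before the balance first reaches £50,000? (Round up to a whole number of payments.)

6 payments

Periodic rate r = 0.032/4 per quarter; n is counted in quarters.
Ordinary annuity FV: 50,000 = 8,830 × [((1+r)^n − 1)/r].
(1+r)^n = 1 + 50,000 × r / 8,830, so n = ln(1 + 50,000·r/8,830) / ln(1+r) = 5.56.
Round up to a whole number of payments: n = 6.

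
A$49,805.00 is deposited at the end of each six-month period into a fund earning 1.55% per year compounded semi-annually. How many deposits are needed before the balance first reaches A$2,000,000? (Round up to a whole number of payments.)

Periodic rate r = 0.0155/2 per half-year; n is counted in half-years.
Ordinary annuity FV: 2,000,000 = 49,805 × [((1+r)^n − 1)/r].
(1+r)^n = 1 + 2,000,000 × r / 49,805, so n = ln(1 + 2,000,000·r/49,805) / ln(1+r) = 35.10.
Round up to a whole number of payments: n = 36.

36 payments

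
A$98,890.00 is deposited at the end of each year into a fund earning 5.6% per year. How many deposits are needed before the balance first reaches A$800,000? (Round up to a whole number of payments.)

Periodic rate r = 0.056 per year.
Ordinary annuity FV: 800,000 = 98,890 × [((1+r)^n − 1)/r].
(1+r)^n = 1 + 800,000 × r / 98,890, so n = ln(1 + 800,000·r/98,890) / ln(1+r) = 6.86.
Round up to a whole number of payments: n = 7.

7 payments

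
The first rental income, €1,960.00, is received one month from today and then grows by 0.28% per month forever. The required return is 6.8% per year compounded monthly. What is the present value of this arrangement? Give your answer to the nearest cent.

Periodic rate r = 0.068/12 per month.
Growing perpetuity (Gordon): PV = PMT₁ / (r − g) = 1,960 / (r − 0.0028) = €683,720.93.

€683,720.93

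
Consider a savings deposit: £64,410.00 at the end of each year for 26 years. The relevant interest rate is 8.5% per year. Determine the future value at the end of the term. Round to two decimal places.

This is an ordinary annuity: 26 deposits of £64,410.00 at the end of each year.
Periodic rate r = 0.085 per year.
FV = PMT × [((1+r)^n − 1)/r] = 64,410 × [(1+r)^26 − 1] / r = £5,562,096.87

£5,562,096.87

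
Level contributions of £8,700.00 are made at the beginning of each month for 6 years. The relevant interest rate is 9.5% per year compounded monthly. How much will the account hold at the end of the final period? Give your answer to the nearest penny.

£846,577.96

This is an annuity due: 72 deposits of £8,700.00 at the beginning of each month.
Periodic rate r = 0.095/12 per month; n is counted in months.
FV = PMT × [((1+r)^n − 1)/r] × (1+r) = 8,700 × [(1+r)^72 − 1] / r × (1+r) = £846,577.96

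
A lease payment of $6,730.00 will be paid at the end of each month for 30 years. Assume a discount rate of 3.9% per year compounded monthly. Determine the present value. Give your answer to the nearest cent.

This is an ordinary annuity: 360 payments of $6,730.00 at the end of each month.
Periodic rate r = 0.039/12 per month; n is counted in months.
PV = PMT × [(1 − (1+r)^−n)/r] = 6,730 × [1 − (1+r)^−360] / r = $1,426,850.47

$1,426,850.47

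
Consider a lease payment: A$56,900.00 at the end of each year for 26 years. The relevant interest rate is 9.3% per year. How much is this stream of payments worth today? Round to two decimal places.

This is an ordinary annuity: 26 payments of A$56,900.00 at the end of each year.
Periodic rate r = 0.093 per year.
PV = PMT × [(1 − (1+r)^−n)/r] = 56,900 × [1 − (1+r)^−26] / r = A$551,223.42

A$551,223.42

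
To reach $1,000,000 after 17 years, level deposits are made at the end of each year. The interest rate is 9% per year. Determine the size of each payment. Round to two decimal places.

Level ordinary annuity; solve FV = PMT × [((1+r)^n − 1)/r] for PMT.
Periodic rate r = 0.09 per year.
With n = 17: PMT = 1,000,000 / ([((1+r)^n − 1)/r]) = $27,046.25

$27,046.25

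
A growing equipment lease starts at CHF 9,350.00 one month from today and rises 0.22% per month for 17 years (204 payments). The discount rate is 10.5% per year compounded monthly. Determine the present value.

CHF 1,049,540.05

Periodic rate r = 0.105/12 per month; n is counted in months.
Growing ordinary annuity: PV = PMT₁ × [1 − ((1+g)/(1+r))^n] / (r − g) = 9,350 × [1 − ((1+0.0022)/(1+r))^204] / (r − 0.0022) = CHF 1,049,540.05.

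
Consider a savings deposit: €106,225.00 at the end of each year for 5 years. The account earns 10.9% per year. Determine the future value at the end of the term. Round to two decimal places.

This is an ordinary annuity: 5 deposits of €106,225.00 at the end of each year.
Periodic rate r = 0.109 per year.
FV = PMT × [((1+r)^n − 1)/r] = 106,225 × [(1+r)^5 − 1] / r = €660,233.66

€660,233.66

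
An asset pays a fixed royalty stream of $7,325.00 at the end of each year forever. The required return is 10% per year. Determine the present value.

$73,250.00

Periodic rate r = 0.1 per year.
Level perpetuity: PV = PMT / r = 7,325 / (0.1) = $73,250.00.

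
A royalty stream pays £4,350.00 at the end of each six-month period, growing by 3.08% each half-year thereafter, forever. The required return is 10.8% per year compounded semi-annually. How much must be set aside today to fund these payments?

Periodic rate r = 0.108/2 per half-year.
Growing perpetuity (Gordon): PV = PMT₁ / (r − g) = 4,350 / (r − 0.0308) = £187,500.00.

£187,500.00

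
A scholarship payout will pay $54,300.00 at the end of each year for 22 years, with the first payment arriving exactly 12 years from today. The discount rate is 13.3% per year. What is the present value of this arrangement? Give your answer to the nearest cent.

$96,748.20

Ordinary annuity of 22 payments, first payment at period 12.
Periodic rate r = 0.133 per year.
The ordinary-annuity PV formula values the stream one period before the first payment (period 11); discount that back 11 periods:
PV₀ = 54,300 × [1 − (1+r)^−22] / r × (1+r)^−11 = $96,748.20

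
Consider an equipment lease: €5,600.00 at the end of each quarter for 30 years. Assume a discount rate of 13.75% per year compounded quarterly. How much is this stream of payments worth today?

This is an ordinary annuity: 120 payments of €5,600.00 at the end of each quarter.
Periodic rate r = 0.1375/4 per quarter; n is counted in quarters.
PV = PMT × [(1 − (1+r)^−n)/r] = 5,600 × [1 − (1+r)^−120] / r = €160,086.92

€160,086.92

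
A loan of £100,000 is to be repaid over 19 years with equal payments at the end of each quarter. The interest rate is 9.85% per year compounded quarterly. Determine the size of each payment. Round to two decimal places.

Level ordinary annuity; solve PV = PMT × [(1 − (1+r)^−n)/r] for PMT.
Periodic rate r = 0.0985/4 per quarter; n is counted in quarters.
With n = 76: PMT = 100,000 / ([(1 − (1+r)^−n)/r]) = £2,922.58

£2,922.58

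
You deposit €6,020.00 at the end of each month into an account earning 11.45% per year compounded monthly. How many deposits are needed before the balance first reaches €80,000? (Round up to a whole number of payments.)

Periodic rate r = 0.1145/12 per month; n is counted in months.
Ordinary annuity FV: 80,000 = 6,020 × [((1+r)^n − 1)/r].
(1+r)^n = 1 + 80,000 × r / 6,020, so n = ln(1 + 80,000·r/6,020) / ln(1+r) = 12.57.
Round up to a whole number of payments: n = 13.

13 payments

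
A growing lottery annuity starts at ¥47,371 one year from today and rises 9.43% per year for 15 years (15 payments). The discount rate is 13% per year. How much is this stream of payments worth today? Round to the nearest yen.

¥507,108

Periodic rate r = 0.13 per year.
Growing ordinary annuity: PV = PMT₁ × [1 − ((1+g)/(1+r))^n] / (r − g) = 47,371 × [1 − ((1+0.0943)/(1+r))^15] / (r − 0.0943) = ¥507,108.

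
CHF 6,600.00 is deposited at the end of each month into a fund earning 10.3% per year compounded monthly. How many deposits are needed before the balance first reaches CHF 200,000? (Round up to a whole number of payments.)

28 payments

Periodic rate r = 0.103/12 per month; n is counted in months.
Ordinary annuity FV: 200,000 = 6,600 × [((1+r)^n − 1)/r].
(1+r)^n = 1 + 200,000 × r / 6,600, so n = ln(1 + 200,000·r/6,600) / ln(1+r) = 27.05.
Round up to a whole number of payments: n = 28.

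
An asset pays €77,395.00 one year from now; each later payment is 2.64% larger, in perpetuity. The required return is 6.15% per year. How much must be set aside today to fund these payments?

€2,204,985.75

Periodic rate r = 0.0615 per year.
Growing perpetuity (Gordon): PV = PMT₁ / (r − g) = 77,395 / (r − 0.0264) = €2,204,985.75.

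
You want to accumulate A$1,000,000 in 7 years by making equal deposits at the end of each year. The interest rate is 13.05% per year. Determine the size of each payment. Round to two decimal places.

Level ordinary annuity; solve FV = PMT × [((1+r)^n − 1)/r] for PMT.
Periodic rate r = 0.1305 per year.
With n = 7: PMT = 1,000,000 / ([((1+r)^n − 1)/r]) = A$95,962.80

A$95,962.80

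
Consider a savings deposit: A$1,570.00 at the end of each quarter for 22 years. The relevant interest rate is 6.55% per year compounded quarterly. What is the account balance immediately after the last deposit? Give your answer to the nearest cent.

A$304,498.16

This is an ordinary annuity: 88 deposits of A$1,570.00 at the end of each quarter.
Periodic rate r = 0.0655/4 per quarter; n is counted in quarters.
FV = PMT × [((1+r)^n − 1)/r] = 1,570 × [(1+r)^88 − 1] / r = A$304,498.16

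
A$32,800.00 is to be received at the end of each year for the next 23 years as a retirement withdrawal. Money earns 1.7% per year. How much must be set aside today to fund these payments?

This is an ordinary annuity: 23 payments of A$32,800.00 at the end of each year.
Periodic rate r = 0.017 per year.
PV = PMT × [(1 − (1+r)^−n)/r] = 32,800 × [1 − (1+r)^−23] / r = A$620,100.20

A$620,100.20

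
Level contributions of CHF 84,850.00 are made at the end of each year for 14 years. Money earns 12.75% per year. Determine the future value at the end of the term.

CHF 2,905,374.29

This is an ordinary annuity: 14 deposits of CHF 84,850.00 at the end of each year.
Periodic rate r = 0.1275 per year.
FV = PMT × [((1+r)^n − 1)/r] = 84,850 × [(1+r)^14 − 1] / r = CHF 2,905,374.29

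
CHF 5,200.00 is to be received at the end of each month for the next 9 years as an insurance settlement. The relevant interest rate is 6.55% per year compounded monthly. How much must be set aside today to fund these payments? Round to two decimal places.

This is an ordinary annuity: 108 payments of CHF 5,200.00 at the end of each month.
Periodic rate r = 0.0655/12 per month; n is counted in months.
PV = PMT × [(1 − (1+r)^−n)/r] = 5,200 × [1 − (1+r)^−108] / r = CHF 423,468.06

CHF 423,468.06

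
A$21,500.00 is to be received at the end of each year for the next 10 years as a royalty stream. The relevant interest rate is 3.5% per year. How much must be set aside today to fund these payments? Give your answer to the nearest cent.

This is an ordinary annuity: 10 payments of A$21,500.00 at the end of each year.
Periodic rate r = 0.035 per year.
PV = PMT × [(1 − (1+r)^−n)/r] = 21,500 × [1 − (1+r)^−10] / r = A$178,807.01

A$178,807.01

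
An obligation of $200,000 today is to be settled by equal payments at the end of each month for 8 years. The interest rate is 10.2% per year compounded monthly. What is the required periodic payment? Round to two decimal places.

Level ordinary annuity; solve PV = PMT × [(1 − (1+r)^−n)/r] for PMT.
Periodic rate r = 0.102/12 per month; n is counted in months.
With n = 96: PMT = 200,000 / ([(1 − (1+r)^−n)/r]) = $3,056.04

$3,056.04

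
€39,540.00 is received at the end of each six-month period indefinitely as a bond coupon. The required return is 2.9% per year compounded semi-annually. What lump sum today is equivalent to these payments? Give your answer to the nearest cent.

€2,726,896.55

Periodic rate r = 0.029/2 per half-year.
Level perpetuity: PV = PMT / r = 39,540 / (0.029/2) = €2,726,896.55.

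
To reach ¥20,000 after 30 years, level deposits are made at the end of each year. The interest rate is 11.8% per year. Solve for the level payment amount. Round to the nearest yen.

Level ordinary annuity; solve FV = PMT × [((1+r)^n − 1)/r] for PMT.
Periodic rate r = 0.118 per year.
With n = 30: PMT = 20,000 / ([((1+r)^n − 1)/r]) = ¥86

¥86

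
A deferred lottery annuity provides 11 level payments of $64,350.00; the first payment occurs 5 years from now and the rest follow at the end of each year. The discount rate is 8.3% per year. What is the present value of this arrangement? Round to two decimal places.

$329,134.95

Ordinary annuity of 11 payments, first payment at period 5.
Periodic rate r = 0.083 per year.
The ordinary-annuity PV formula values the stream one period before the first payment (period 4); discount that back 4 periods:
PV₀ = 64,350 × [1 − (1+r)^−11] / r × (1+r)^−4 = $329,134.95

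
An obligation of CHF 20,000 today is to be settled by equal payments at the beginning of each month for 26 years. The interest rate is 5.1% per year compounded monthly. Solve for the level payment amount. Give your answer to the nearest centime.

CHF 115.36

Level annuity due; solve PV = PMT × [(1 − (1+r)^−n)/r] × (1+r) for PMT.
Periodic rate r = 0.051/12 per month; n is counted in months.
With n = 312: PMT = 20,000 / ([(1 − (1+r)^−n)/r] × (1+r)) = CHF 115.36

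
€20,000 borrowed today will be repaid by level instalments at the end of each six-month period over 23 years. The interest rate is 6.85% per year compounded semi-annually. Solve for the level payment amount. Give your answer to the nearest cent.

Level ordinary annuity; solve PV = PMT × [(1 − (1+r)^−n)/r] for PMT.
Periodic rate r = 0.0685/2 per half-year; n is counted in half-years.
With n = 46: PMT = 20,000 / ([(1 − (1+r)^−n)/r]) = €869.77

€869.77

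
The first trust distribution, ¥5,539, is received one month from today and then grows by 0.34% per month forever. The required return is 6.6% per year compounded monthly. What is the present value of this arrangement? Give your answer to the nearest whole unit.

¥2,637,619

Periodic rate r = 0.066/12 per month.
Growing perpetuity (Gordon): PV = PMT₁ / (r − g) = 5,539 / (r − 0.0034) = ¥2,637,619.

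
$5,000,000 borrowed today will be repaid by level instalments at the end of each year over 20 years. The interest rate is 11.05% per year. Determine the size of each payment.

Level ordinary annuity; solve PV = PMT × [(1 − (1+r)^−n)/r] for PMT.
Periodic rate r = 0.1105 per year.
With n = 20: PMT = 5,000,000 / ([(1 − (1+r)^−n)/r]) = $629,932.39

$629,932.39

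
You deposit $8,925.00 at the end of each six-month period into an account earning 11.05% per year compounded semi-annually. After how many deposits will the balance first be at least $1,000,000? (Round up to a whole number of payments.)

37 payments

Periodic rate r = 0.1105/2 per half-year; n is counted in half-years.
Ordinary annuity FV: 1,000,000 = 8,925 × [((1+r)^n − 1)/r].
(1+r)^n = 1 + 1,000,000 × r / 8,925, so n = ln(1 + 1,000,000·r/8,925) / ln(1+r) = 36.68.
Round up to a whole number of payments: n = 37.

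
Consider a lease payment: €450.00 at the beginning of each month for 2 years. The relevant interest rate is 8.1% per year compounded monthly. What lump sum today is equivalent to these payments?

€10,006.81

This is an annuity due: 24 payments of €450.00 at the beginning of each month.
Periodic rate r = 0.081/12 per month; n is counted in months.
PV = PMT × [(1 − (1+r)^−n)/r] × (1+r) = 450 × [1 − (1+r)^−24] / r × (1+r) = €10,006.81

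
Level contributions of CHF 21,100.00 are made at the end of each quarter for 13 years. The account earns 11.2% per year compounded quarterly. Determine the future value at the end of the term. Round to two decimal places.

CHF 2,414,291.53

This is an ordinary annuity: 52 deposits of CHF 21,100.00 at the end of each quarter.
Periodic rate r = 0.112/4 per quarter; n is counted in quarters.
FV = PMT × [((1+r)^n − 1)/r] = 21,100 × [(1+r)^52 − 1] / r = CHF 2,414,291.53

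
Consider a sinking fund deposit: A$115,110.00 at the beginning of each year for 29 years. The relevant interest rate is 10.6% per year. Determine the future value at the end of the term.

A$21,106,965.19

This is an annuity due: 29 deposits of A$115,110.00 at the beginning of each year.
Periodic rate r = 0.106 per year.
FV = PMT × [((1+r)^n − 1)/r] × (1+r) = 115,110 × [(1+r)^29 − 1] / r × (1+r) = A$21,106,965.19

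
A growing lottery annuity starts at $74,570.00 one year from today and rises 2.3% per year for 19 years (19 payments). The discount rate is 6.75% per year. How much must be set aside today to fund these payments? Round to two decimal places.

$929,536.97

Periodic rate r = 0.0675 per year.
Growing ordinary annuity: PV = PMT₁ × [1 − ((1+g)/(1+r))^n] / (r − g) = 74,570 × [1 − ((1+0.023)/(1+r))^19] / (r − 0.023) = $929,536.97.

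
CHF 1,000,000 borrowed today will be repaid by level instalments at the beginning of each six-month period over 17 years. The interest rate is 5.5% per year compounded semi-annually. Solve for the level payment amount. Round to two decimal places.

CHF 44,427.00

Level annuity due; solve PV = PMT × [(1 − (1+r)^−n)/r] × (1+r) for PMT.
Periodic rate r = 0.055/2 per half-year; n is counted in half-years.
With n = 34: PMT = 1,000,000 / ([(1 − (1+r)^−n)/r] × (1+r)) = CHF 44,427.00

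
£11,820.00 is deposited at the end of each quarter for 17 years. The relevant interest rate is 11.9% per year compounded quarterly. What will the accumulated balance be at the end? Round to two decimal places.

This is an ordinary annuity: 68 deposits of £11,820.00 at the end of each quarter.
Periodic rate r = 0.119/4 per quarter; n is counted in quarters.
FV = PMT × [((1+r)^n − 1)/r] = 11,820 × [(1+r)^68 − 1] / r = £2,519,397.05

£2,519,397.05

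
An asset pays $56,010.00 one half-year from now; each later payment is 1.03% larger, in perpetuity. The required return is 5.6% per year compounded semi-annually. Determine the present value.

$3,164,406.78

Periodic rate r = 0.056/2 per half-year.
Growing perpetuity (Gordon): PV = PMT₁ / (r − g) = 56,010 / (r − 0.0103) = $3,164,406.78.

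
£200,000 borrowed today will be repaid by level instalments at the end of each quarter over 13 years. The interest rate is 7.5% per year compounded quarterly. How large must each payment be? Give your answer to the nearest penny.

£6,054.37

Level ordinary annuity; solve PV = PMT × [(1 − (1+r)^−n)/r] for PMT.
Periodic rate r = 0.075/4 per quarter; n is counted in quarters.
With n = 52: PMT = 200,000 / ([(1 − (1+r)^−n)/r]) = £6,054.37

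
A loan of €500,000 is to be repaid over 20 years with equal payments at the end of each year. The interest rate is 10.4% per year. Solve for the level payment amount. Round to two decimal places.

Level ordinary annuity; solve PV = PMT × [(1 − (1+r)^−n)/r] for PMT.
Periodic rate r = 0.104 per year.
With n = 20: PMT = 500,000 / ([(1 − (1+r)^−n)/r]) = €60,341.29

€60,341.29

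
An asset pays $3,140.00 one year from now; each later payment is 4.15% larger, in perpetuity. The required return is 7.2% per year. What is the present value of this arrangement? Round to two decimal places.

Periodic rate r = 0.072 per year.
Growing perpetuity (Gordon): PV = PMT₁ / (r − g) = 3,140 / (r − 0.0415) = $102,950.82.

$102,950.82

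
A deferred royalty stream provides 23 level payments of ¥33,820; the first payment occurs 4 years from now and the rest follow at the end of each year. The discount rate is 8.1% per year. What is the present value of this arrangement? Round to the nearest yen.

Ordinary annuity of 23 payments, first payment at period 4.
Periodic rate r = 0.081 per year.
The ordinary-annuity PV formula values the stream one period before the first payment (period 3); discount that back 3 periods:
PV₀ = 33,820 × [1 − (1+r)^−23] / r × (1+r)^−3 = ¥275,422

¥275,422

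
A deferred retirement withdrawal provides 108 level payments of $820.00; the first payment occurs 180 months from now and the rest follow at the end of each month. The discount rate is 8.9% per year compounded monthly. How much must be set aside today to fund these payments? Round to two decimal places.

$16,194.54

Ordinary annuity of 108 payments, first payment at period 180.
Periodic rate r = 0.089/12 per month; n is counted in months.
The ordinary-annuity PV formula values the stream one period before the first payment (period 179); discount that back 179 periods:
PV₀ = 820 × [1 − (1+r)^−108] / r × (1+r)^−179 = $16,194.54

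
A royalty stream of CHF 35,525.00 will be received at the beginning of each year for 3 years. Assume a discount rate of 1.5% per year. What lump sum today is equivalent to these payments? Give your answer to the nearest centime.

This is an annuity due: 3 payments of CHF 35,525.00 at the beginning of each year.
Periodic rate r = 0.015 per year.
PV = PMT × [(1 − (1+r)^−n)/r] × (1+r) = 35,525 × [1 − (1+r)^−3] / r × (1+r) = CHF 105,007.76

CHF 105,007.76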